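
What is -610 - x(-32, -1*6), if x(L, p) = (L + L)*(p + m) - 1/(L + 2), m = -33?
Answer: -93181/30 ≈ -3106.0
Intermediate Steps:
x(L, p) = -1/(2 + L) + 2*L*(-33 + p) (x(L, p) = (L + L)*(p - 33) - 1/(L + 2) = (2*L)*(-33 + p) - 1/(2 + L) = 2*L*(-33 + p) - 1/(2 + L) = -1/(2 + L) + 2*L*(-33 + p))
-610 - x(-32, -1*6) = -610 - (-1 - 132*(-32) - 66*(-32)² + 2*(-1*6)*(-32)² + 4*(-32)*(-1*6))/(2 - 32) = -610 - (-1 + 4224 - 66*1024 + 2*(-6)*1024 + 4*(-32)*(-6))/(-30) = -610 - (-1)*(-1 + 4224 - 67584 - 12288 + 768)/30 = -610 - (-1)*(-74881)/30 = -610 - 1*74881/30 = -610 - 74881/30 = -93181/30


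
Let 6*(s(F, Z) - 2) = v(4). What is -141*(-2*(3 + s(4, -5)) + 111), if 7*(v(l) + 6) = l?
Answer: -101473/7 ≈ -14496.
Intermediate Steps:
v(l) = -6 + l/7
s(F, Z) = 23/21 (s(F, Z) = 2 + (-6 + (⅐)*4)/6 = 2 + (-6 + 4/7)/6 = 2 + (⅙)*(-38/7) = 2 - 19/21 = 23/21)
-141*(-2*(3 + s(4, -5)) + 111) = -141*(-2*(3 + 23/21) + 111) = -141*(-2*86/21 + 111) = -141*(-172/21 + 111) = -141*2159/21 = -101473/7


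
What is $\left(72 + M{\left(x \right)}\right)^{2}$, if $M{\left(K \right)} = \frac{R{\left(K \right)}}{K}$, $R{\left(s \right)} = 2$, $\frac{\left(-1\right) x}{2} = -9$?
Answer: $\frac{421201}{81} \approx 5200.0$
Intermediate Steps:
$x = 18$ ($x = \left(-2\right) \left(-9\right) = 18$)
$M{\left(K \right)} = \frac{2}{K}$
$\left(72 + M{\left(x \right)}\right)^{2} = \left(72 + \frac{2}{18}\right)^{2} = \left(72 + 2 \cdot \frac{1}{18}\right)^{2} = \left(72 + \frac{1}{9}\right)^{2} = \left(\frac{649}{9}\right)^{2} = \frac{421201}{81}$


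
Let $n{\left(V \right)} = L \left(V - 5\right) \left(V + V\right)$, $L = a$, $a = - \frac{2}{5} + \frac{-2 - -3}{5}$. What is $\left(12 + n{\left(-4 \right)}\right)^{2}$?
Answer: $\frac{144}{25} \approx 5.76$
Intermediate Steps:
$a = - \frac{1}{5}$ ($a = \left(-2\right) \frac{1}{5} + \left(-2 + 3\right) \frac{1}{5} = - \frac{2}{5} + 1 \cdot \frac{1}{5} = - \frac{2}{5} + \frac{1}{5} = - \frac{1}{5} \approx -0.2$)
$L = - \frac{1}{5} \approx -0.2$
$n{\left(V \right)} = - \frac{2 V \left(-5 + V\right)}{5}$ ($n{\left(V \right)} = - \frac{\left(V - 5\right) \left(V + V\right)}{5} = - \frac{\left(-5 + V\right) 2 V}{5} = - \frac{2 V \left(-5 + V\right)}{5}$)
$\left(12 + n{\left(-4 \right)}\right)^{2} = \left(12 + \frac{2}{5} \left(-4\right) \left(5 - -4\right)\right)^{2} = \left(12 + \frac{2}{5} \left(-4\right) \left(5 + 4\right)\right)^{2} = \left(12 + \frac{2}{5} \left(-4\right) 9\right)^{2} = \left(12 - \frac{72}{5}\right)^{2} = \left(- \frac{12}{5}\right)^{2} = \frac{144}{25}$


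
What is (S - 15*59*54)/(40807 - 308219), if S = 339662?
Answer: -72968/66853 ≈ -1.0915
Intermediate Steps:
(S - 15*59*54)/(40807 - 308219) = (339662 - 15*59*54)/(40807 - 308219) = (339662 - 885*54)/(-267412) = (339662 - 47790)*(-1/267412) = 291872*(-1/267412) = -72968/66853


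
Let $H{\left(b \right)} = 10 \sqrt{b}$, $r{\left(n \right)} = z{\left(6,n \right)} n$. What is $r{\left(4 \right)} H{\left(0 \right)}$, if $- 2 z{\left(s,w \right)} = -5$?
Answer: $0$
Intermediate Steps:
$z{\left(s,w \right)} = \frac{5}{2}$ ($z{\left(s,w \right)} = \left(- \frac{1}{2}\right) \left(-5\right) = \frac{5}{2}$)
$r{\left(n \right)} = \frac{5 n}{2}$
$r{\left(4 \right)} H{\left(0 \right)} = \frac{5}{2} \cdot 4 \cdot 10 \sqrt{0} = 10 \cdot 10 \cdot 0 = 10 \cdot 0 = 0$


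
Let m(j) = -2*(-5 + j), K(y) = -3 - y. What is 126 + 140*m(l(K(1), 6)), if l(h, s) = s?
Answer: -154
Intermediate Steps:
m(j) = 10 - 2*j
126 + 140*m(l(K(1), 6)) = 126 + 140*(10 - 2*6) = 126 + 140*(10 - 12) = 126 + 140*(-2) = 126 - 280 = -154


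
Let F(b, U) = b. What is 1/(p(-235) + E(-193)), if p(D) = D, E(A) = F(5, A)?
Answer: -1/230 ≈ -0.0043478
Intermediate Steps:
E(A) = 5
1/(p(-235) + E(-193)) = 1/(-235 + 5) = 1/(-230) = -1/230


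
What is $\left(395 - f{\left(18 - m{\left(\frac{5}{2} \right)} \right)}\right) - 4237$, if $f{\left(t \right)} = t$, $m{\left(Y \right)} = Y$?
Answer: $- \frac{7715}{2} \approx -3857.5$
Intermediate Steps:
$\left(395 - f{\left(18 - m{\left(\frac{5}{2} \right)} \right)}\right) - 4237 = \left(395 - \left(18 - \frac{5}{2}\right)\right) - 4237 = \left(395 - \frac{31}{2}\right) - 4237 = \frac{759}{2} - 4237 = - \frac{7715}{2}$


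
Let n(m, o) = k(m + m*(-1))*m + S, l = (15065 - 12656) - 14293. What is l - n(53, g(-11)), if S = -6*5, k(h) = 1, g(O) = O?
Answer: -11907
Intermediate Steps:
S = -30
l = -11884 (l = 2409 - 14293 = -11884)
n(m, o) = -30 + m (n(m, o) = 1*m - 30 = m - 30 = -30 + m)
l - n(53, g(-11)) = -11884 - (-30 + 53) = -11884 - 1*23 = -11884 - 23 = -11907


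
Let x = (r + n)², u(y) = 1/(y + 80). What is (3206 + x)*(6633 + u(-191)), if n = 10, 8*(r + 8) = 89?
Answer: 79593235379/3552 ≈ 2.2408e+7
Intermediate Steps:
r = 25/8 (r = -8 + (⅛)*89 = -8 + 89/8 = 25/8 ≈ 3.1250)
u(y) = 1/(80 + y)
x = 11025/64 (x = (25/8 + 10)² = (105/8)² = 11025/64 ≈ 172.27)
(3206 + x)*(6633 + u(-191)) = (3206 + 11025/64)*(6633 + 1/(80 - 191)) = 216209*(6633 + 1/(-111))/64 = 216209*(6633 - 1/111)/64 = (216209/64)*(736262/111) = 79593235379/3552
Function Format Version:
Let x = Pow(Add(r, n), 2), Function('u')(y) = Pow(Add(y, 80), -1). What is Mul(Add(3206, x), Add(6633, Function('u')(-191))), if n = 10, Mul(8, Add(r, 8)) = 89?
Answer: Rational(79593235379, 3552) ≈ 2.2408e+7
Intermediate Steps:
r = Rational(25, 8) (r = Add(-8, Mul(Rational(1, 8), 89)) = Add(-8, Rational(89, 8)) = Rational(25, 8) ≈ 3.1250)
Function('u')(y) = Pow(Add(80, y), -1)
x = Rational(11025, 64) (x = Pow(Add(Rational(25, 8), 10), 2) = Pow(Rational(105, 8), 2) = Rational(11025, 64) ≈ 172.27)
Mul(Add(3206, x), Add(6633, Function('u')(-191))) = Mul(Add(3206, Rational(11025, 64)), Add(6633, Pow(Add(80, -191), -1))) = Mul(Rational(216209, 64), Add(6633, Pow(-111, -1))) = Mul(Rational(216209, 64), Add(6633, Rational(-1, 111))) = Mul(Rational(216209, 64), Rational(736262, 111)) = Rational(79593235379, 3552)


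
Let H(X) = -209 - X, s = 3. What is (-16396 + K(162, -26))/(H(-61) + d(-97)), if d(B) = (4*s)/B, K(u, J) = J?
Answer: 796467/7184 ≈ 110.87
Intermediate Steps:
d(B) = 12/B (d(B) = (4*3)/B = 12/B)
(-16396 + K(162, -26))/(H(-61) + d(-97)) = (-16396 - 26)/((-209 - 1*(-61)) + 12/(-97)) = -16422/((-209 + 61) + 12*(-1/97)) = -16422/(-148 - 12/97) = -16422/(-14368/97) = -16422*(-97/14368) = 796467/7184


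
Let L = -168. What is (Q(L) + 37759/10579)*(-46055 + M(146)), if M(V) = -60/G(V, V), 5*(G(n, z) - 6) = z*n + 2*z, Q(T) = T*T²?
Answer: 24994023485539458955/114454201 ≈ 2.1838e+11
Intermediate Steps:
Q(T) = T³
G(n, z) = 6 + 2*z/5 + n*z/5 (G(n, z) = 6 + (z*n + 2*z)/5 = 6 + (n*z + 2*z)/5 = 6 + (2*z + n*z)/5 = 6 + (2*z/5 + n*z/5) = 6 + 2*z/5 + n*z/5)
M(V) = -60/(6 + V²/5 + 2*V/5) (M(V) = -60/(6 + 2*V/5 + V*V/5) = -60/(6 + 2*V/5 + V²/5) = -60/(6 + V²/5 + 2*V/5))
(Q(L) + 37759/10579)*(-46055 + M(146)) = ((-168)³ + 37759/10579)*(-46055 - 300/(30 + 146² + 2*146)) = (-4741632 + 37759*(1/10579))*(-46055 - 300/(30 + 21316 + 292)) = (-4741632 + 37759/10579)*(-46055 - 300/21638) = -50161687169*(-46055 - 300*1/21638)/10579 = -50161687169*(-46055 - 150/10819)/10579 = -50161687169/10579*(-498269195/10819) = 24994023485539458955/114454201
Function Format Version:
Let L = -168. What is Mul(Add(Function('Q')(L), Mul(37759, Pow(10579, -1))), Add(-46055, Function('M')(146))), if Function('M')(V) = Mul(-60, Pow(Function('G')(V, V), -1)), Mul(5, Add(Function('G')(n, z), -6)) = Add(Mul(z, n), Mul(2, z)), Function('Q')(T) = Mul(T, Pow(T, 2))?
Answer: Rational(24994023485539458955, 114454201) ≈ 2.1838e+11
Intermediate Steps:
Function('Q')(T) = Pow(T, 3)
Function('G')(n, z) = Add(6, Mul(Rational(2, 5), z), Mul(Rational(1, 5), n, z)) (Function('G')(n, z) = Add(6, Mul(Rational(1, 5), Add(Mul(z, n), Mul(2, z)))) = Add(6, Mul(Rational(1, 5), Add(Mul(n, z), Mul(2, z)))) = Add(6, Mul(Rational(1, 5), Add(Mul(2, z), Mul(n, z)))) = Add(6, Add(Mul(Rational(2, 5), z), Mul(Rational(1, 5), n, z))) = Add(6, Mul(Rational(2, 5), z), Mul(Rational(1, 5), n, z)))
Function('M')(V) = Mul(-60, Pow(Add(6, Mul(Rational(1, 5), Pow(V, 2)), Mul(Rational(2, 5), V)), -1)) (Function('M')(V) = Mul(-60, Pow(Add(6, Mul(Rational(2, 5), V), Mul(Rational(1, 5), V, V)), -1)) = Mul(-60, Pow(Add(6, Mul(Rational(2, 5), V), Mul(Rational(1, 5), Pow(V, 2))), -1)) = Mul(-60, Pow(Add(6, Mul(Rational(1, 5), Pow(V, 2)), Mul(Rational(2, 5), V)), -1)))
Mul(Add(Function('Q')(L), Mul(37759, Pow(10579, -1))), Add(-46055, Function('M')(146))) = Mul(Add(Pow(-168, 3), Mul(37759, Pow(10579, -1))), Add(-46055, Mul(-300, Pow(Add(30, Pow(146, 2), Mul(2, 146)), -1)))) = Mul(Add(-4741632, Mul(37759, Rational(1, 10579))), Add(-46055, Mul(-300, Pow(Add(30, 21316, 292), -1)))) = Mul(Add(-4741632, Rational(37759, 10579)), Add(-46055, Mul(-300, Pow(21638, -1)))) = Mul(Rational(-50161687169, 10579), Add(-46055, Mul(-300, Rational(1, 21638)))) = Mul(Rational(-50161687169, 10579), Add(-46055, Rational(-150, 10819))) = Mul(Rational(-50161687169, 10579), Rational(-498269195, 10819)) = Rational(24994023485539458955, 114454201)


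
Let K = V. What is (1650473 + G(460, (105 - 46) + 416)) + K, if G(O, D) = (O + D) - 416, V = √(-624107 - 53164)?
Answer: 1650992 + I*√677271 ≈ 1.651e+6 + 822.96*I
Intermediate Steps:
V = I*√677271 (V = √(-677271) = I*√677271 ≈ 822.96*I)
G(O, D) = -416 + D + O (G(O, D) = (D + O) - 416 = -416 + D + O)
K = I*√677271 ≈ 822.96*I
(1650473 + G(460, (105 - 46) + 416)) + K = (1650473 + (-416 + ((105 - 46) + 416) + 460)) + I*√677271 = (1650473 + (-416 + (59 + 416) + 460)) + I*√677271 = (1650473 + (-416 + 475 + 460)) + I*√677271 = (1650473 + 519) + I*√677271 = 1650992 + I*√677271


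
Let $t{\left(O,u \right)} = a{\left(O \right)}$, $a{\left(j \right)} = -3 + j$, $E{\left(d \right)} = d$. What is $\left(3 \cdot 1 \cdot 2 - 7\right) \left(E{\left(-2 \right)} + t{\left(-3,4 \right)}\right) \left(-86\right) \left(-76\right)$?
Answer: $52288$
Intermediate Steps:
$t{\left(O,u \right)} = -3 + O$
$\left(3 \cdot 1 \cdot 2 - 7\right) \left(E{\left(-2 \right)} + t{\left(-3,4 \right)}\right) \left(-86\right) \left(-76\right) = \left(3 \cdot 1 \cdot 2 - 7\right) \left(-2 - 6\right) \left(-86\right) \left(-76\right) = \left(3 \cdot 2 - 7\right) \left(-2 - 6\right) \left(-86\right) \left(-76\right) = \left(6 - 7\right) \left(-8\right) \left(-86\right) \left(-76\right) = \left(-1\right) \left(-8\right) \left(-86\right) \left(-76\right) = 8 \left(-86\right) \left(-76\right) = \left(-688\right) \left(-76\right) = 52288$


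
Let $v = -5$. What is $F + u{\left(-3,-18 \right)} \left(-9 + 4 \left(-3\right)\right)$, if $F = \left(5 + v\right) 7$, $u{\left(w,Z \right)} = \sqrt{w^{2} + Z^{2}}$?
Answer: $- 63 \sqrt{37} \approx -383.21$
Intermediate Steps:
$u{\left(w,Z \right)} = \sqrt{Z^{2} + w^{2}}$
$F = 0$ ($F = \left(5 - 5\right) 7 = 0 \cdot 7 = 0$)
$F + u{\left(-3,-18 \right)} \left(-9 + 4 \left(-3\right)\right) = 0 + \sqrt{\left(-18\right)^{2} + \left(-3\right)^{2}} \left(-9 + 4 \left(-3\right)\right) = 0 + \sqrt{324 + 9} \left(-9 - 12\right) = 0 + \sqrt{333} \left(-21\right) = 0 + 3 \sqrt{37} \left(-21\right) = 0 - 63 \sqrt{37} = - 63 \sqrt{37}$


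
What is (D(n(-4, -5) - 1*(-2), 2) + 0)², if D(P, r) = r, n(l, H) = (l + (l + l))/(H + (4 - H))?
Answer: 4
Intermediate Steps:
n(l, H) = 3*l/4 (n(l, H) = (l + 2*l)/4 = (3*l)*(¼) = 3*l/4)
(D(n(-4, -5) - 1*(-2), 2) + 0)² = (2 + 0)² = 2² = 4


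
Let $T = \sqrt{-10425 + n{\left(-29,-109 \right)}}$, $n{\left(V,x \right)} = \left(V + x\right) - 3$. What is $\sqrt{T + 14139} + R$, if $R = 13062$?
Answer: $13062 + \sqrt{14139 + 3 i \sqrt{1174}} \approx 13181.0 + 0.43223 i$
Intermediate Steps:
$n{\left(V,x \right)} = -3 + V + x$
$T = 3 i \sqrt{1174}$ ($T = \sqrt{-10425 - 141} = \sqrt{-10566} = 3 i \sqrt{1174} \approx 102.79 i$)
$\sqrt{T + 14139} + R = \sqrt{3 i \sqrt{1174} + 14139} + 13062 = \sqrt{14139 + 3 i \sqrt{1174}} + 13062 = 13062 + \sqrt{14139 + 3 i \sqrt{1174}}$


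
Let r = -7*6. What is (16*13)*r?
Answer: -8736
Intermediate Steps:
r = -42
(16*13)*r = (16*13)*(-42) = 208*(-42) = -8736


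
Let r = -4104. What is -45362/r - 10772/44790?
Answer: 165629641/15318180 ≈ 10.813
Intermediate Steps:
-45362/r - 10772/44790 = -45362/(-4104) - 10772/44790 = -45362*(-1/4104) - 10772*1/44790 = 22681/2052 - 5386/22395 = 165629641/15318180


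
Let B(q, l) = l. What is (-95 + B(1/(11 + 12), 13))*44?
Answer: -3608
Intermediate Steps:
(-95 + B(1/(11 + 12), 13))*44 = (-95 + 13)*44 = -82*44 = -3608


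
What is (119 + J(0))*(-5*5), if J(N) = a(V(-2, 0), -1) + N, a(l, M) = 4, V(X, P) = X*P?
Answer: -3075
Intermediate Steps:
V(X, P) = P*X
J(N) = 4 + N
(119 + J(0))*(-5*5) = (119 + (4 + 0))*(-5*5) = (119 + 4)*(-25) = 123*(-25) = -3075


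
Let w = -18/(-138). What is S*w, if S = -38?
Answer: -114/23 ≈ -4.9565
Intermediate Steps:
w = 3/23 (w = -18*(-1/138) = 3/23 ≈ 0.13043)
S*w = -38*3/23 = -114/23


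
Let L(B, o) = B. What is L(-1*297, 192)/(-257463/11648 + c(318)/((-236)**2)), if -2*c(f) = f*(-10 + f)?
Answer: 4014122112/310626773 ≈ 12.923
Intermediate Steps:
c(f) = -f*(-10 + f)/2
L(-1*297, 192)/(-257463/11648 + c(318)/((-236)**2)) = (-1*297)/(-257463/11648 + ((1/2)*318*(10 - 1*318))/((-236)**2)) = -297/(-257463*1/11648 + ((1/2)*318*(10 - 318))/55696) = -297/(-257463/11648 + ((1/2)*318*(-308))*(1/55696)) = -297/(-257463/11648 - 48972*1/55696) = -297/(-257463/11648 - 12243/13924) = -297/(-931880319/40546688) = -297*(-40546688/931880319) = 4014122112/310626773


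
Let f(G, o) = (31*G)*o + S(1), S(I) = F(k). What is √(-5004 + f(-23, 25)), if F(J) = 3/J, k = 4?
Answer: I*√91313/2 ≈ 151.09*I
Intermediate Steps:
S(I) = ¾ (S(I) = 3/4 = 3*(¼) = ¾)
f(G, o) = ¾ + 31*G*o (f(G, o) = (31*G)*o + ¾ = 31*G*o + ¾ = ¾ + 31*G*o)
√(-5004 + f(-23, 25)) = √(-5004 + (¾ + 31*(-23)*25)) = √(-5004 + (¾ - 17825)) = √(-5004 - 71297/4) = √(-91313/4) = I*√91313/2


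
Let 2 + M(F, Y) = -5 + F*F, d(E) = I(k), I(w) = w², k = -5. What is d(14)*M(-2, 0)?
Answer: -75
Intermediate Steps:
d(E) = 25 (d(E) = (-5)² = 25)
M(F, Y) = -7 + F² (M(F, Y) = -2 + (-5 + F*F) = -2 + (-5 + F²) = -7 + F²)
d(14)*M(-2, 0) = 25*(-7 + (-2)²) = 25*(-7 + 4) = 25*(-3) = -75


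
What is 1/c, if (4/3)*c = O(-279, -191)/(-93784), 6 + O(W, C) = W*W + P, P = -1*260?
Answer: -375136/232725 ≈ -1.6119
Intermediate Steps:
P = -260
O(W, C) = -266 + W**2 (O(W, C) = -6 + (W*W - 260) = -6 + (W**2 - 260) = -6 + (-260 + W**2) = -266 + W**2)
c = -232725/375136 (c = 3*((-266 + (-279)**2)/(-93784))/4 = 3*((-266 + 77841)*(-1/93784))/4 = 3*(77575*(-1/93784))/4 = (3/4)*(-77575/93784) = -232725/375136 ≈ -0.62037)
1/c = 1/(-232725/375136) = -375136/232725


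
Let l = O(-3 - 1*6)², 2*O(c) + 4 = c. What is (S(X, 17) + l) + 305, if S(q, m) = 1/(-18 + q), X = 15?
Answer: 4163/12 ≈ 346.92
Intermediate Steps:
O(c) = -2 + c/2
l = 169/4 (l = (-2 + (-3 - 1*6)/2)² = (-2 + (-3 - 6)/2)² = (-2 + (½)*(-9))² = (-2 - 9/2)² = (-13/2)² = 169/4 ≈ 42.250)
(S(X, 17) + l) + 305 = (1/(-18 + 15) + 169/4) + 305 = (1/(-3) + 169/4) + 305 = (-⅓ + 169/4) + 305 = 503/12 + 305 = 4163/12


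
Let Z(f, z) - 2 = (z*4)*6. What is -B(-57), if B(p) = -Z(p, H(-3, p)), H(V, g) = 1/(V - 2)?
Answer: -14/5 ≈ -2.8000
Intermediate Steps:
H(V, g) = 1/(-2 + V)
Z(f, z) = 2 + 24*z (Z(f, z) = 2 + (z*4)*6 = 2 + (4*z)*6 = 2 + 24*z)
B(p) = 14/5 (B(p) = -(2 + 24/(-2 - 3)) = -(2 + 24/(-5)) = -(2 + 24*(-⅕)) = -(2 - 24/5) = -1*(-14/5) = 14/5)
-B(-57) = -1*14/5 = -14/5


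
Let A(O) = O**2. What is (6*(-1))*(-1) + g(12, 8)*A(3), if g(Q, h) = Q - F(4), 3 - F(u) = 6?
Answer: 141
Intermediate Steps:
F(u) = -3 (F(u) = 3 - 1*6 = 3 - 6 = -3)
g(Q, h) = 3 + Q (g(Q, h) = Q - 1*(-3) = Q + 3 = 3 + Q)
(6*(-1))*(-1) + g(12, 8)*A(3) = (6*(-1))*(-1) + (3 + 12)*3**2 = -6*(-1) + 15*9 = 6 + 135 = 141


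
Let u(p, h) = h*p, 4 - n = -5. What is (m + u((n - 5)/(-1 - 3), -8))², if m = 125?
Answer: 17689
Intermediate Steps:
n = 9 (n = 4 - 1*(-5) = 4 + 5 = 9)
(m + u((n - 5)/(-1 - 3), -8))² = (125 - 8*(9 - 5)/(-1 - 3))² = (125 - 32/(-4))² = (125 - 32*(-1)/4)² = (125 - 8*(-1))² = (125 + 8)² = 133² = 17689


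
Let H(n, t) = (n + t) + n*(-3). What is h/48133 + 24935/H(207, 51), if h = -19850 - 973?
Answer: -1207755104/17472279 ≈ -69.124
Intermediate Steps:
H(n, t) = t - 2*n (H(n, t) = (n + t) - 3*n = t - 2*n)
h = -20823
h/48133 + 24935/H(207, 51) = -20823/48133 + 24935/(51 - 2*207) = -20823*1/48133 + 24935/(51 - 414) = -20823/48133 + 24935/(-363) = -20823/48133 + 24935*(-1/363) = -20823/48133 - 24935/363 = -1207755104/17472279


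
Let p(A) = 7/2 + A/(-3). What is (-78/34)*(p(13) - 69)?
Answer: 5447/34 ≈ 160.21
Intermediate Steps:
p(A) = 7/2 - A/3 (p(A) = 7*(1/2) + A*(-1/3) = 7/2 - A/3)
(-78/34)*(p(13) - 69) = (-78/34)*((7/2 - 1/3*13) - 69) = (-78*1/34)*((7/2 - 13/3) - 69) = -39*(-5/6 - 69)/17 = -39/17*(-419/6) = 5447/34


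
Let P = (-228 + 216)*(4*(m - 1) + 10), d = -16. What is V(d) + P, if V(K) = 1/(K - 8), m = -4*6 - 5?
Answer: 31679/24 ≈ 1320.0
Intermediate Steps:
m = -29 (m = -24 - 5 = -29)
V(K) = 1/(-8 + K)
P = 1320 (P = (-228 + 216)*(4*(-29 - 1) + 10) = -12*(4*(-30) + 10) = -12*(-120 + 10) = -12*(-110) = 1320)
V(d) + P = 1/(-8 - 16) + 1320 = 1/(-24) + 1320 = -1/24 + 1320 = 31679/24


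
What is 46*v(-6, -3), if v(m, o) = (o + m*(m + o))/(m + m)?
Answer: -391/2 ≈ -195.50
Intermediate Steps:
v(m, o) = (o + m*(m + o))/(2*m) (v(m, o) = (o + m*(m + o))/((2*m)) = (o + m*(m + o))*(1/(2*m)) = (o + m*(m + o))/(2*m))
46*v(-6, -3) = 46*((½)*(-3 - 6*(-6 - 3))/(-6)) = 46*((½)*(-⅙)*(-3 - 6*(-9))) = 46*((½)*(-⅙)*(-3 + 54)) = 46*((½)*(-⅙)*51) = 46*(-17/4) = -391/2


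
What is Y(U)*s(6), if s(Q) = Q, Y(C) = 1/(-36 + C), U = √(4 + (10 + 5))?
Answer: -216/1277 - 6*√19/1277 ≈ -0.18963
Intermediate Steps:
U = √19 (U = √(4 + 15) = √19 ≈ 4.3589)
Y(U)*s(6) = 6/(-36 + √19)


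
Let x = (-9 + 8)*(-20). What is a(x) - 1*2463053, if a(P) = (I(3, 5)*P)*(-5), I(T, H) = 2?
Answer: -2463253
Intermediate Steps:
x = 20 (x = -1*(-20) = 20)
a(P) = -10*P (a(P) = (2*P)*(-5) = -10*P)
a(x) - 1*2463053 = -10*20 - 1*2463053 = -200 - 2463053 = -2463253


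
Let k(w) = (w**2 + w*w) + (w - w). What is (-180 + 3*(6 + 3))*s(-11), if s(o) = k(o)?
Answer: -37026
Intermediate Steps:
k(w) = 2*w**2 (k(w) = (w**2 + w**2) + 0 = 2*w**2 + 0 = 2*w**2)
s(o) = 2*o**2
(-180 + 3*(6 + 3))*s(-11) = (-180 + 3*(6 + 3))*(2*(-11)**2) = (-180 + 3*9)*(2*121) = (-180 + 27)*242 = -153*242 = -37026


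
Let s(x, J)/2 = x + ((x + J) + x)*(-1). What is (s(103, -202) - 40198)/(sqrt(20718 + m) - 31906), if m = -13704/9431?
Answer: 6018109720000/4800247529281 + 20000*sqrt(1842607597974)/4800247529281 ≈ 1.2594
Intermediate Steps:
m = -13704/9431 (m = -13704*1/9431 = -13704/9431 ≈ -1.4531)
s(x, J) = -2*J - 2*x (s(x, J) = 2*(x + ((x + J) + x)*(-1)) = 2*(x + ((J + x) + x)*(-1)) = 2*(x + (J + 2*x)*(-1)) = 2*(x + (-J - 2*x)) = 2*(-J - x) = -2*J - 2*x)
(s(103, -202) - 40198)/(sqrt(20718 + m) - 31906) = ((-2*(-202) - 2*103) - 40198)/(sqrt(20718 - 13704/9431) - 31906) = ((404 - 206) - 40198)/(sqrt(195377754/9431) - 31906) = (198 - 40198)/(sqrt(1842607597974)/9431 - 31906) = -40000/(-31906 + sqrt(1842607597974)/9431)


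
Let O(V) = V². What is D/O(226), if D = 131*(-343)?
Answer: -44933/51076 ≈ -0.87973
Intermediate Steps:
D = -44933
D/O(226) = -44933/(226²) = -44933/51076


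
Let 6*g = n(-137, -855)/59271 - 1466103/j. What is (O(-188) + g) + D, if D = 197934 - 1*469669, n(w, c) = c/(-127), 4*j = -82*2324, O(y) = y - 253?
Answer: -65070829727091347/239080800476 ≈ -2.7217e+5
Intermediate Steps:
O(y) = -253 + y
j = -47642 (j = (-82*2324)/4 = (¼)*(-190568) = -47642)
n(w, c) = -c/127 (n(w, c) = c*(-1/127) = -c/127)
g = 1226223264429/239080800476 (g = (-1/127*(-855)/59271 - 1466103/(-47642))/6 = ((855/127)*(1/59271) - 1466103*(-1/47642))/6 = (285/2509139 + 1466103/47642)/6 = (⅙)*(3678669793287/119540400238) = 1226223264429/239080800476 ≈ 5.1289)
D = -271735 (D = 197934 - 469669 = -271735)
(O(-188) + g) + D = ((-253 - 188) + 1226223264429/239080800476) - 271735 = (-441 + 1226223264429/239080800476) - 271735 = -104208409745487/239080800476 - 271735 = -65070829727091347/239080800476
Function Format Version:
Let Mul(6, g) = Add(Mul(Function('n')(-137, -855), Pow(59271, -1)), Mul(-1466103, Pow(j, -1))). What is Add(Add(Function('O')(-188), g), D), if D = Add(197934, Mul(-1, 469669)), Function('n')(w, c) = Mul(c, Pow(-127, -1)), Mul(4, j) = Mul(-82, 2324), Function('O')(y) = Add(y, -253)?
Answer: Rational(-65070829727091347, 239080800476) ≈ -2.7217e+5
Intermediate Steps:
Function('O')(y) = Add(-253, y)
j = -47642 (j = Mul(Rational(1, 4), Mul(-82, 2324)) = Mul(Rational(1, 4), -190568) = -47642)
Function('n')(w, c) = Mul(Rational(-1, 127), c) (Function('n')(w, c) = Mul(c, Rational(-1, 127)) = Mul(Rational(-1, 127), c))
g = Rational(1226223264429, 239080800476) (g = Mul(Rational(1, 6), Add(Mul(Mul(Rational(-1, 127), -855), Pow(59271, -1)), Mul(-1466103, Pow(-47642, -1)))) = Mul(Rational(1, 6), Add(Mul(Rational(855, 127), Rational(1, 59271)), Mul(-1466103, Rational(-1, 47642)))) = Mul(Rational(1, 6), Add(Rational(285, 2509139), Rational(1466103, 47642))) = Mul(Rational(1, 6), Rational(3678669793287, 119540400238)) = Rational(1226223264429, 239080800476) ≈ 5.1289)
D = -271735 (D = Add(197934, -469669) = -271735)
Add(Add(Function('O')(-188), g), D) = Add(Add(Add(-253, -188), Rational(1226223264429, 239080800476)), -271735) = Add(Add(-441, Rational(1226223264429, 239080800476)), -271735) = Add(Rational(-104208409745487, 239080800476), -271735) = Rational(-65070829727091347, 239080800476)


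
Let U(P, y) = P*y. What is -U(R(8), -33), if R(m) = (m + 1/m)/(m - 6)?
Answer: 2145/16 ≈ 134.06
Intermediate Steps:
R(m) = (m + 1/m)/(-6 + m)
-U(R(8), -33) = -(1 + 8²)/(8*(-6 + 8))*(-33) = -(⅛)*(1 + 64)/2*(-33) = -(⅛)*(½)*65*(-33) = -65*(-33)/16 = -1*(-2145/16) = 2145/16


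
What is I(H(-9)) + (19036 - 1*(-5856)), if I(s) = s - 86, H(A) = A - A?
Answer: 24806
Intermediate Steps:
H(A) = 0
I(s) = -86 + s
I(H(-9)) + (19036 - 1*(-5856)) = (-86 + 0) + (19036 - 1*(-5856)) = -86 + (19036 + 5856) = -86 + 24892 = 24806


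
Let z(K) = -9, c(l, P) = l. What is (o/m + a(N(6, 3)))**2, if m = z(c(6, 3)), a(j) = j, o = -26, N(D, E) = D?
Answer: 6400/81 ≈ 79.012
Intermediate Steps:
m = -9
(o/m + a(N(6, 3)))**2 = (-26/(-9) + 6)**2 = (-26*(-1/9) + 6)**2 = (26/9 + 6)**2 = (80/9)**2 = 6400/81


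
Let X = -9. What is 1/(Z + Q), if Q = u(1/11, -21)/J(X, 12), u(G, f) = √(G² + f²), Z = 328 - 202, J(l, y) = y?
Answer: 1097712/138285031 - 66*√53362/138285031 ≈ 0.0078278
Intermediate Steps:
Z = 126
Q = √53362/132 (Q = √((1/11)² + (-21)²)/12 = √((1/11)² + 441)*(1/12) = √(1/121 + 441)*(1/12) = √(53362/121)*(1/12) = (√53362/11)*(1/12) = √53362/132 ≈ 1.7500)
1/(Z + Q) = 1/(126 + √53362/132)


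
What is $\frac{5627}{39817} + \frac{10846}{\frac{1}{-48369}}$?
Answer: $- \frac{20888403292531}{39817} \approx -5.2461 \cdot 10^{8}$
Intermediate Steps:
$\frac{5627}{39817} + \frac{10846}{\frac{1}{-48369}} = 5627 \cdot \frac{1}{39817} + \frac{10846}{- \frac{1}{48369}} = \frac{5627}{39817} + 10846 \left(-48369\right) = \frac{5627}{39817} - 524610174 = - \frac{20888403292531}{39817}$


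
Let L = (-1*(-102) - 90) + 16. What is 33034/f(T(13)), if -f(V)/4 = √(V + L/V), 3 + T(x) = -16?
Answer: 16517*I*√7391/778 ≈ 1825.2*I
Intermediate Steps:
T(x) = -19 (T(x) = -3 - 16 = -19)
L = 28 (L = (102 - 90) + 16 = 12 + 16 = 28)
f(V) = -4*√(V + 28/V)
33034/f(T(13)) = 33034/((-4*√(-19 + 28/(-19)))) = 33034/((-4*√(-19 + 28*(-1/19)))) = 33034/((-4*√(-19 - 28/19))) = 33034/((-4*I*√7391/19)) = 33034*(I*√7391/1556) = 16517*I*√7391/778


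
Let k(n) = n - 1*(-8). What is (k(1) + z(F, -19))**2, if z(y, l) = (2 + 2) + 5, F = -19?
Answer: 324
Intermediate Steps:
k(n) = 8 + n (k(n) = n + 8 = 8 + n)
z(y, l) = 9 (z(y, l) = 4 + 5 = 9)
(k(1) + z(F, -19))**2 = ((8 + 1) + 9)**2 = (9 + 9)**2 = 18**2 = 324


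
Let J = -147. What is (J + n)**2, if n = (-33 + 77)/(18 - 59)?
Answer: 36857041/1681 ≈ 21926.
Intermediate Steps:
n = -44/41 (n = 44/(-41) = 44*(-1/41) = -44/41 ≈ -1.0732)
(J + n)**2 = (-147 - 44/41)**2 = (-6071/41)**2 = 36857041/1681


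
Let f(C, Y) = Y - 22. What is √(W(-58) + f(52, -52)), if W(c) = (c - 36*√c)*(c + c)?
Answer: √(6654 + 4176*I*√58) ≈ 139.9 + 113.66*I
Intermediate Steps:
f(C, Y) = -22 + Y
W(c) = 2*c*(c - 36*√c) (W(c) = (c - 36*√c)*(2*c) = 2*c*(c - 36*√c))
√(W(-58) + f(52, -52)) = √((-(-4176)*I*√58 + 2*(-58)²) + (-22 - 52)) = √((-(-4176)*I*√58 + 2*3364) - 74) = √((4176*I*√58 + 6728) - 74) = √((6728 + 4176*I*√58) - 74) = √(6654 + 4176*I*√58)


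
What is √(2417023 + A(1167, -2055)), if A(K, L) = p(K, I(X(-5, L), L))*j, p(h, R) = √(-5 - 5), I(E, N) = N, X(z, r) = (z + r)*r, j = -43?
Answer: √(2417023 - 43*I*√10) ≈ 1554.7 - 0.044*I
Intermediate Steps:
X(z, r) = r*(r + z) (X(z, r) = (r + z)*r = r*(r + z))
p(h, R) = I*√10 (p(h, R) = √(-10) = I*√10)
A(K, L) = -43*I*√10 (A(K, L) = (I*√10)*(-43) = -43*I*√10)
√(2417023 + A(1167, -2055)) = √(2417023 - 43*I*√10)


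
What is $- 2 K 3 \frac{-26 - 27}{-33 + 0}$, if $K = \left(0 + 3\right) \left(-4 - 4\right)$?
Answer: $\frac{2544}{11} \approx 231.27$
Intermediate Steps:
$K = -24$ ($K = 3 \left(-8\right) = -24$)
$- 2 K 3 \frac{-26 - 27}{-33 + 0} = \left(-2\right) \left(-24\right) 3 \frac{-26 - 27}{-33 + 0} = 48 \cdot 3 \left(- \frac{53}{-33}\right) = 144 \left(\left(-53\right) \left(- \frac{1}{33}\right)\right) = 144 \cdot \frac{53}{33} = \frac{2544}{11}$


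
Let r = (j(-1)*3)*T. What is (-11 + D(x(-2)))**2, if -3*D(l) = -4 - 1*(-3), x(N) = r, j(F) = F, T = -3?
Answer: 1024/9 ≈ 113.78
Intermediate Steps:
r = 9 (r = -1*3*(-3) = -3*(-3) = 9)
x(N) = 9
D(l) = 1/3 (D(l) = -(-4 - 1*(-3))/3 = -(-4 + 3)/3 = -1/3*(-1) = 1/3)
(-11 + D(x(-2)))**2 = (-11 + 1/3)**2 = (-32/3)**2 = 1024/9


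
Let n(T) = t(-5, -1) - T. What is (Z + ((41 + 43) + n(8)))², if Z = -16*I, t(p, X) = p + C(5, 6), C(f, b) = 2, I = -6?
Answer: 28561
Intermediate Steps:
t(p, X) = 2 + p (t(p, X) = p + 2 = 2 + p)
n(T) = -3 - T (n(T) = (2 - 5) - T = -3 - T)
Z = 96 (Z = -16*(-6) = 96)
(Z + ((41 + 43) + n(8)))² = (96 + ((41 + 43) + (-3 - 1*8)))² = (96 + (84 + (-3 - 8)))² = (96 + (84 - 11))² = (96 + 73)² = 169² = 28561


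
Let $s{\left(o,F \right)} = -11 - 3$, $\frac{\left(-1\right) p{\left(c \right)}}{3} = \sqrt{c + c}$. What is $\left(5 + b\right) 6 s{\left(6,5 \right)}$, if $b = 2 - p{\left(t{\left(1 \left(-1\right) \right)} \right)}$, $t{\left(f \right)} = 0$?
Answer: $-588$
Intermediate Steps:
$p{\left(c \right)} = - 3 \sqrt{2} \sqrt{c}$ ($p{\left(c \right)} = - 3 \sqrt{c + c} = - 3 \sqrt{2 c} = - 3 \sqrt{2} \sqrt{c}$)
$b = 2$ ($b = 2 - - 3 \sqrt{2} \sqrt{0} = 2 - \left(-3\right) \sqrt{2} \cdot 0 = 2 - 0 = 2 + 0 = 2$)
$s{\left(o,F \right)} = -14$
$\left(5 + b\right) 6 s{\left(6,5 \right)} = \left(5 + 2\right) 6 \left(-14\right) = 7 \cdot 6 \left(-14\right) = 42 \left(-14\right) = -588$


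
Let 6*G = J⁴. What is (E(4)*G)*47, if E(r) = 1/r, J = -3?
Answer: 1269/8 ≈ 158.63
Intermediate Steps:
G = 27/2 (G = (⅙)*(-3)⁴ = (⅙)*81 = 27/2 ≈ 13.500)
(E(4)*G)*47 = ((27/2)/4)*47 = ((¼)*(27/2))*47 = (27/8)*47 = 1269/8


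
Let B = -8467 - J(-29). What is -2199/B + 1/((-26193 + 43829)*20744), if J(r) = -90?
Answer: 804484771993/3064651598368 ≈ 0.26250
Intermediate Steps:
B = -8377 (B = -8467 - 1*(-90) = -8467 + 90 = -8377)
-2199/B + 1/((-26193 + 43829)*20744) = -2199/(-8377) + 1/((-26193 + 43829)*20744) = -2199*(-1/8377) + (1/20744)/17636 = 2199/8377 + (1/17636)*(1/20744) = 2199/8377 + 1/365841184 = 804484771993/3064651598368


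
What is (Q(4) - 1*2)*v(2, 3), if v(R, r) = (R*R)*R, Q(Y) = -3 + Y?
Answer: -8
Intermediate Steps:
v(R, r) = R³ (v(R, r) = R²*R = R³)
(Q(4) - 1*2)*v(2, 3) = ((-3 + 4) - 1*2)*2³ = (1 - 2)*8 = -1*8 = -8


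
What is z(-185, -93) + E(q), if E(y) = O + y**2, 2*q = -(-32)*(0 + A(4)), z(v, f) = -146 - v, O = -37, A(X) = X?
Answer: 4098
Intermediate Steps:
q = 64 (q = (-(-32)*(0 + 4))/2 = (-(-32)*4)/2 = (-8*(-16))/2 = (1/2)*128 = 64)
E(y) = -37 + y**2
z(-185, -93) + E(q) = (-146 - 1*(-185)) + (-37 + 64**2) = (-146 + 185) + (-37 + 4096) = 39 + 4059 = 4098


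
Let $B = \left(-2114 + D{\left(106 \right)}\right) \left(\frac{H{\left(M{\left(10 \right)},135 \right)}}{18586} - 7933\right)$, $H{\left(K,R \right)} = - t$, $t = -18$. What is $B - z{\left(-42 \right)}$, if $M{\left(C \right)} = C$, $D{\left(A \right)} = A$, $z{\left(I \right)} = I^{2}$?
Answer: $\frac{148016098028}{9293} \approx 1.5928 \cdot 10^{7}$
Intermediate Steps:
$H{\left(K,R \right)} = 18$ ($H{\left(K,R \right)} = \left(-1\right) \left(-18\right) = 18$)
$B = \frac{148032490880}{9293}$ ($B = \left(-2114 + 106\right) \left(\frac{18}{18586} - 7933\right) = - 2008 \left(18 \cdot \frac{1}{18586} - 7933\right) = - 2008 \left(\frac{9}{9293} - 7933\right) = \left(-2008\right) \left(- \frac{73721360}{9293}\right) = \frac{148032490880}{9293} \approx 1.5929 \cdot 10^{7}$)
$B - z{\left(-42 \right)} = \frac{148032490880}{9293} - \left(-42\right)^{2} = \frac{148032490880}{9293} - 1764 = \frac{148016098028}{9293}$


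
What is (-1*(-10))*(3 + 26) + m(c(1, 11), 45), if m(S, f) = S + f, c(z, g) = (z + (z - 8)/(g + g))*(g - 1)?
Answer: 3760/11 ≈ 341.82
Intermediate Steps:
c(z, g) = (-1 + g)*(z + (-8 + z)/(2*g)) (c(z, g) = (z + (-8 + z)/((2*g)))*(-1 + g) = (z + (-8 + z)*(1/(2*g)))*(-1 + g) = (z + (-8 + z)/(2*g))*(-1 + g) = (-1 + g)*(z + (-8 + z)/(2*g)))
(-1*(-10))*(3 + 26) + m(c(1, 11), 45) = (-1*(-10))*(3 + 26) + ((½)*(8 - 1*1 - 1*11*(8 + 1 - 2*11*1))/11 + 45) = 10*29 + ((½)*(1/11)*(8 - 1 - 1*11*(8 + 1 - 22)) + 45) = 290 + ((½)*(1/11)*(8 - 1 - 1*11*(-13)) + 45) = 290 + ((½)*(1/11)*(8 - 1 + 143) + 45) = 290 + ((½)*(1/11)*150 + 45) = 290 + (75/11 + 45) = 290 + 570/11 = 3760/11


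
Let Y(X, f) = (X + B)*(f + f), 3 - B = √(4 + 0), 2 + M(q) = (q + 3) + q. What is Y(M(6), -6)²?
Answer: 28224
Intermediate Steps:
M(q) = 1 + 2*q (M(q) = -2 + ((q + 3) + q) = -2 + ((3 + q) + q) = -2 + (3 + 2*q) = 1 + 2*q)
B = 1 (B = 3 - √(4 + 0) = 3 - √4 = 3 - 1*2 = 3 - 2 = 1)
Y(X, f) = 2*f*(1 + X) (Y(X, f) = (X + 1)*(f + f) = (1 + X)*(2*f) = 2*f*(1 + X))
Y(M(6), -6)² = (2*(-6)*(1 + (1 + 2*6)))² = (2*(-6)*(1 + (1 + 12)))² = (2*(-6)*(1 + 13))² = (2*(-6)*14)² = (-168)² = 28224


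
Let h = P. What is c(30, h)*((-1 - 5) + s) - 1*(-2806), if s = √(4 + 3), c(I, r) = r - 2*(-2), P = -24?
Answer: 2926 - 20*√7 ≈ 2873.1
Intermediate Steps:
h = -24
c(I, r) = 4 + r (c(I, r) = r + 4 = 4 + r)
s = √7 ≈ 2.6458
c(30, h)*((-1 - 5) + s) - 1*(-2806) = (4 - 24)*((-1 - 5) + √7) - 1*(-2806) = -20*(-6 + √7) + 2806 = (120 - 20*√7) + 2806 = 2926 - 20*√7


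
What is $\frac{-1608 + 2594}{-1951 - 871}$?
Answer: $- \frac{29}{83} \approx -0.3494$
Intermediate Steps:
$\frac{-1608 + 2594}{-1951 - 871} = \frac{986}{-2822} = 986 \left(- \frac{1}{2822}\right) = - \frac{29}{83}$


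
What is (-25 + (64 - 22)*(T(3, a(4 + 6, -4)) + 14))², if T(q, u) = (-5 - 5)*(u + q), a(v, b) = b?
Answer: 966289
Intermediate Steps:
T(q, u) = -10*q - 10*u (T(q, u) = -10*(q + u) = -10*q - 10*u)
(-25 + (64 - 22)*(T(3, a(4 + 6, -4)) + 14))² = (-25 + (64 - 22)*((-10*3 - 10*(-4)) + 14))² = (-25 + 42*((-30 + 40) + 14))² = (-25 + 42*(10 + 14))² = (-25 + 42*24)² = (-25 + 1008)² = 983² = 966289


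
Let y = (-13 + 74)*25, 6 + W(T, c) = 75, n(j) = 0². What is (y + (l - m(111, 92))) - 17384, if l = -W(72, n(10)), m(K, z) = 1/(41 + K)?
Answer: -2421057/152 ≈ -15928.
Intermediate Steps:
n(j) = 0
W(T, c) = 69 (W(T, c) = -6 + 75 = 69)
y = 1525 (y = 61*25 = 1525)
l = -69 (l = -1*69 = -69)
(y + (l - m(111, 92))) - 17384 = (1525 + (-69 - 1/(41 + 111))) - 17384 = (1525 + (-69 - 1/152)) - 17384 = (1525 - 10489/152) - 17384 = 221311/152 - 17384 = -2421057/152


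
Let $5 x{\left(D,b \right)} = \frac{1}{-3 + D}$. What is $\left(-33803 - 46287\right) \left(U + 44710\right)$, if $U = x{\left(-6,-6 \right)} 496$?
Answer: $- \frac{32219470172}{9} \approx -3.5799 \cdot 10^{9}$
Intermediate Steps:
$x{\left(D,b \right)} = \frac{1}{5 \left(-3 + D\right)}$
$U = - \frac{496}{45}$ ($U = \frac{1}{5 \left(-3 - 6\right)} 496 = \frac{1}{5 \left(-9\right)} 496 = \frac{1}{5} \left(- \frac{1}{9}\right) 496 = \left(- \frac{1}{45}\right) 496 = - \frac{496}{45} \approx -11.022$)
$\left(-33803 - 46287\right) \left(U + 44710\right) = \left(-33803 - 46287\right) \left(- \frac{496}{45} + 44710\right) = \left(-80090\right) \frac{2011454}{45} = - \frac{32219470172}{9}$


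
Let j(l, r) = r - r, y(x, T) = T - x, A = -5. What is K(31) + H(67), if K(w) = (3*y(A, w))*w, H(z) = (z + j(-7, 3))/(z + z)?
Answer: 6697/2 ≈ 3348.5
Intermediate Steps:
j(l, r) = 0
H(z) = ½ (H(z) = (z + 0)/(z + z) = z/((2*z)) = z*(1/(2*z)) = ½)
K(w) = w*(15 + 3*w) (K(w) = (3*(w - 1*(-5)))*w = (3*(w + 5))*w = (3*(5 + w))*w = (15 + 3*w)*w = w*(15 + 3*w))
K(31) + H(67) = 3*31*(5 + 31) + ½ = 3*31*36 + ½ = 3348 + ½ = 6697/2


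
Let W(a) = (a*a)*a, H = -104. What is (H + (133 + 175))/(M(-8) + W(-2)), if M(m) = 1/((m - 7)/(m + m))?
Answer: -765/26 ≈ -29.423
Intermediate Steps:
W(a) = a³ (W(a) = a²*a = a³)
M(m) = 2*m/(-7 + m) (M(m) = 1/((-7 + m)/((2*m))) = 1/((-7 + m)*(1/(2*m))) = 1/((-7 + m)/(2*m)) = 2*m/(-7 + m))
(H + (133 + 175))/(M(-8) + W(-2)) = (-104 + (133 + 175))/(2*(-8)/(-7 - 8) + (-2)³) = (-104 + 308)/(2*(-8)/(-15) - 8) = 204/(2*(-8)*(-1/15) - 8) = 204/(16/15 - 8) = 204/(-104/15) = 204*(-15/104) = -765/26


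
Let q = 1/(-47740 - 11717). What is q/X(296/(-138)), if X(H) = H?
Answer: 23/2933212 ≈ 7.8412e-6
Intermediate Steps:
q = -1/59457 (q = 1/(-59457) = -1/59457 ≈ -1.6819e-5)
q/X(296/(-138)) = -1/(59457*(296/(-138))) = -1/(59457*(296*(-1/138))) = -1/(59457*(-148/69)) = -1/59457*(-69/148) = 23/2933212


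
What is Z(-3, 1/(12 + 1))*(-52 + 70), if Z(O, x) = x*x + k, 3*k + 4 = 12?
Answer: 8130/169 ≈ 48.107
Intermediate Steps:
k = 8/3 (k = -4/3 + (⅓)*12 = -4/3 + 4 = 8/3 ≈ 2.6667)
Z(O, x) = 8/3 + x² (Z(O, x) = x*x + 8/3 = x² + 8/3 = 8/3 + x²)
Z(-3, 1/(12 + 1))*(-52 + 70) = (8/3 + (1/(12 + 1))²)*(-52 + 70) = (8/3 + (1/13)²)*18 = (8/3 + 1/169)*18 = (1355/507)*18 = 8130/169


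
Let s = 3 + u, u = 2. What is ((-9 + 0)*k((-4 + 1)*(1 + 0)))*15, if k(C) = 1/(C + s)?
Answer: -135/2 ≈ -67.500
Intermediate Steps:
s = 5 (s = 3 + 2 = 5)
k(C) = 1/(5 + C) (k(C) = 1/(C + 5) = 1/(5 + C))
((-9 + 0)*k((-4 + 1)*(1 + 0)))*15 = ((-9 + 0)/(5 + (-4 + 1)*(1 + 0)))*15 = -9/(5 - 3*1)*15 = -9/(5 - 3)*15 = -9/2*15 = -135/2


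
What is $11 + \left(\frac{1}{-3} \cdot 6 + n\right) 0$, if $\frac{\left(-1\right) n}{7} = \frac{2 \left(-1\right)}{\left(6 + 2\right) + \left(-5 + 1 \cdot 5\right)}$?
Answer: $11$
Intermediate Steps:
$n = \frac{7}{4}$ ($n = - 7 \frac{2 \left(-1\right)}{\left(6 + 2\right) + \left(-5 + 1 \cdot 5\right)} = - 7 \left(- \frac{2}{8 + \left(-5 + 5\right)}\right) = - 7 \left(- \frac{2}{8 + 0}\right) = - 7 \left(- \frac{2}{8}\right) = - 7 \left(\left(-2\right) \frac{1}{8}\right) = \left(-7\right) \left(- \frac{1}{4}\right) = \frac{7}{4} \approx 1.75$)
$11 + \left(\frac{1}{-3} \cdot 6 + n\right) 0 = 11 + \left(\frac{1}{-3} \cdot 6 + \frac{7}{4}\right) 0 = 11 + \left(\left(- \frac{1}{3}\right) 6 + \frac{7}{4}\right) 0 = 11 + \left(-2 + \frac{7}{4}\right) 0 = 11 - 0 = 11 + 0 = 11$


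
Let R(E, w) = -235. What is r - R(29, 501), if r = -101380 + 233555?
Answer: 132410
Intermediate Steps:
r = 132175
r - R(29, 501) = 132175 - 1*(-235) = 132175 + 235 = 132410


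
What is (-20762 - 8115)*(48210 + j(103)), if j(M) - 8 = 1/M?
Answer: -143416321035/103 ≈ -1.3924e+9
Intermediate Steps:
j(M) = 8 + 1/M
(-20762 - 8115)*(48210 + j(103)) = (-20762 - 8115)*(48210 + (8 + 1/103)) = -28877*(48210 + (8 + 1/103)) = -28877*(48210 + 825/103) = -28877*4966455/103 = -143416321035/103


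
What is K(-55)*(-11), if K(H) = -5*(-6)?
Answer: -330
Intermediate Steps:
K(H) = 30
K(-55)*(-11) = 30*(-11) = -330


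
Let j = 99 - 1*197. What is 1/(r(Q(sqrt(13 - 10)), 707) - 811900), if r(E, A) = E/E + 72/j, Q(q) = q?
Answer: -49/39783087 ≈ -1.2317e-6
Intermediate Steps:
j = -98 (j = 99 - 197 = -98)
r(E, A) = 13/49 (r(E, A) = E/E + 72/(-98) = 1 + 72*(-1/98) = 1 - 36/49 = 13/49)
1/(r(Q(sqrt(13 - 10)), 707) - 811900) = 1/(13/49 - 811900) = 1/(-39783087/49) = -49/39783087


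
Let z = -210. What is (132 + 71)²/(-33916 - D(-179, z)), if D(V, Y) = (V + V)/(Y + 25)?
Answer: -7623665/6274818 ≈ -1.2150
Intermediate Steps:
D(V, Y) = 2*V/(25 + Y) (D(V, Y) = (2*V)/(25 + Y) = 2*V/(25 + Y))
(132 + 71)²/(-33916 - D(-179, z)) = (132 + 71)²/(-33916 - 2*(-179)/(25 - 210)) = 203²/(-33916 - 2*(-179)/(-185)) = 41209/(-33916 - 2*(-179)*(-1)/185) = 41209/(-33916 - 1*358/185) = 41209/(-33916 - 358/185) = 41209/(-6274818/185) = 41209*(-185/6274818) = -7623665/6274818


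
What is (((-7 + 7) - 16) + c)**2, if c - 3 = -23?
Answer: 1296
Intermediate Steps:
c = -20 (c = 3 - 23 = -20)
(((-7 + 7) - 16) + c)**2 = (((-7 + 7) - 16) - 20)**2 = ((0 - 16) - 20)**2 = (-16 - 20)**2 = (-36)**2 = 1296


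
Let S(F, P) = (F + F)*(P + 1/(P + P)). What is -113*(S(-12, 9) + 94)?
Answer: 41810/3 ≈ 13937.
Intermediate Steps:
S(F, P) = 2*F*(P + 1/(2*P)) (S(F, P) = (2*F)*(P + 1/(2*P)) = 2*F*(P + 1/(2*P)))
-113*(S(-12, 9) + 94) = -113*((-12/9 + 2*(-12)*9) + 94) = -113*((-12*⅑ - 216) + 94) = -113*((-4/3 - 216) + 94) = -113*(-652/3 + 94) = -113*(-370/3) = 41810/3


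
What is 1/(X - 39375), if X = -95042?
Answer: -1/134417 ≈ -7.4395e-6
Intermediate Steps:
1/(X - 39375) = 1/(-95042 - 39375) = 1/(-134417) = -1/134417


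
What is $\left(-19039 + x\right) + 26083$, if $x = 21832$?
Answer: $28876$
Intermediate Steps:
$\left(-19039 + x\right) + 26083 = \left(-19039 + 21832\right) + 26083 = 2793 + 26083 = 28876$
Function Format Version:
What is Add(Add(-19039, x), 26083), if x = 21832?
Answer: 28876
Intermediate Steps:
Add(Add(-19039, x), 26083) = Add(Add(-19039, 21832), 26083) = Add(2793, 26083) = 28876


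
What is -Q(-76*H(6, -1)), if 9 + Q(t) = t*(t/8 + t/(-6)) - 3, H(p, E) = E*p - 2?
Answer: 46244/3 ≈ 15415.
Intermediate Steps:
H(p, E) = -2 + E*p
Q(t) = -12 - t²/24 (Q(t) = -9 + (t*(t/8 + t/(-6)) - 3) = -9 + (t*(t*(⅛) + t*(-⅙)) - 3) = -9 + (t*(t/8 - t/6) - 3) = -9 + (t*(-t/24) - 3) = -9 + (-t²/24 - 3) = -9 + (-3 - t²/24) = -12 - t²/24)
-Q(-76*H(6, -1)) = -(-12 - 5776*(-2 - 1*6)²/24) = -(-12 - 5776*(-2 - 6)²/24) = -(-12 - (-76*(-8))²/24) = -(-12 - 1/24*608²) = -(-12 - 1/24*369664) = -(-12 - 46208/3) = -1*(-46244/3) = 46244/3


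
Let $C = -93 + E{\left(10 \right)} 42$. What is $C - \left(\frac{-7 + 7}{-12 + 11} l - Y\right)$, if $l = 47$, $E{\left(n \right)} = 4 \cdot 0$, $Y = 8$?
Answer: $-85$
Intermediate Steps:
$E{\left(n \right)} = 0$
$C = -93$ ($C = -93 + 0 \cdot 42 = -93 + 0 = -93$)
$C - \left(\frac{-7 + 7}{-12 + 11} l - Y\right) = -93 - \left(\frac{-7 + 7}{-12 + 11} \cdot 47 - 8\right) = -93 - \left(\frac{0}{-1} \cdot 47 - 8\right) = -93 - \left(0 \left(-1\right) 47 - 8\right) = -93 - \left(0 \cdot 47 - 8\right) = -93 - \left(0 - 8\right) = -93 - -8 = -93 + 8 = -85$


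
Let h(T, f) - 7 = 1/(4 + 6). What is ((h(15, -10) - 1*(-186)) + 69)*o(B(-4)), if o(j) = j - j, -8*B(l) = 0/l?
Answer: 0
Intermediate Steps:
B(l) = 0 (B(l) = -0/l = -⅛*0 = 0)
o(j) = 0
h(T, f) = 71/10 (h(T, f) = 7 + 1/(4 + 6) = 7 + 1/10 = 7 + ⅒ = 71/10)
((h(15, -10) - 1*(-186)) + 69)*o(B(-4)) = ((71/10 - 1*(-186)) + 69)*0 = ((71/10 + 186) + 69)*0 = (1931/10 + 69)*0 = (2621/10)*0 = 0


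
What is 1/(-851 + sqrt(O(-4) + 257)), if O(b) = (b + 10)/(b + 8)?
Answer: -1702/1447885 - sqrt(1034)/1447885 ≈ -0.0011977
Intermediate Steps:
O(b) = (10 + b)/(8 + b)
1/(-851 + sqrt(O(-4) + 257)) = 1/(-851 + sqrt((10 - 4)/(8 - 4) + 257)) = 1/(-851 + sqrt(6/4 + 257)) = 1/(-851 + sqrt((1/4)*6 + 257)) = 1/(-851 + sqrt(3/2 + 257)) = 1/(-851 + sqrt(517/2)) = 1/(-851 + sqrt(1034)/2)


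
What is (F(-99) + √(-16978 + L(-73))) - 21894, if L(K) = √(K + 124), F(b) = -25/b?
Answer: -2167481/99 + I*√(16978 - √51) ≈ -21894.0 + 130.27*I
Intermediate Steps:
L(K) = √(124 + K)
(F(-99) + √(-16978 + L(-73))) - 21894 = (-25/(-99) + √(-16978 + √(124 - 73))) - 21894 = (-25*(-1/99) + √(-16978 + √51)) - 21894 = (25/99 + √(-16978 + √51)) - 21894 = -2167481/99 + √(-16978 + √51)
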